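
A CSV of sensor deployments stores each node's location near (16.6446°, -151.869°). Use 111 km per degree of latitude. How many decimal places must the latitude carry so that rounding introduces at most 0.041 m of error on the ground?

7

One degree of latitude covers 111000 m.
N decimal places → at most half a unit in the last place, 0.5 × 10⁻ᴺ° = 111000/2 × 10⁻ᴺ m.
Need 0.5 × 111000 × 10⁻ᴺ ≤ 0.041 → 10⁻ᴺ ≤ 7.387e-07, so N ≥ 6.13.
At 6 places the error can reach 0.0555 m, but 7 places keeps it to 0.00555 m.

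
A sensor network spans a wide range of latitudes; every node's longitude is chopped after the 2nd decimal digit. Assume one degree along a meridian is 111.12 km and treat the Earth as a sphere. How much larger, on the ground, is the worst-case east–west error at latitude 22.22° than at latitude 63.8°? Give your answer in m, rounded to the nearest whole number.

Truncating at 2 decimal places can drop up to a full unit in the last place, so the longitude may be off by as much as 0.01°.
Error at 22.22° = 0.01° × 111120 × cos 22.22° ≈ 1111.2 × 0.9257 = 1028.7 m.
Error at 63.8° = 0.01° × 111120 × cos 63.8° ≈ 1111.2 × 0.4415 = 490.6 m.
Difference: 1028.7 − 490.6 = 538.08 m.

538 m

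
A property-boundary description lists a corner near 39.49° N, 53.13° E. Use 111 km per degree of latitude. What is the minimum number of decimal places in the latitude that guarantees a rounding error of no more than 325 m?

3 decimal places

One degree of latitude covers 111000 m.
N decimal places → at most half a unit in the last place, 0.5 × 10⁻ᴺ° = 111000/2 × 10⁻ᴺ m.
Setting 55500 × 10⁻ᴺ ≤ 325 gives 10ᴺ ≥ 170.8, i.e. N ≥ 2.23.
N = 2 would give 555 m (too coarse); N = 3 gives 55.5 m ≤ 325 m.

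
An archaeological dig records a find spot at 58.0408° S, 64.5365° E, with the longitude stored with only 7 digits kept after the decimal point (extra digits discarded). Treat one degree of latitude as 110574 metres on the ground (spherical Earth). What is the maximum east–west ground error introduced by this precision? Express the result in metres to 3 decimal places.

Truncating at 7 decimal places can drop up to a full unit in the last place, so the longitude may be off by as much as 1e-07°.
At latitude 58.0408° a degree of longitude spans 110574 m × cos 58.0408° = 110574 × 0.5293 ≈ 58528.5 m.
So at most 1e-07° × 58528.5 ≈ 0.00585285 m east–west.

0.006 metres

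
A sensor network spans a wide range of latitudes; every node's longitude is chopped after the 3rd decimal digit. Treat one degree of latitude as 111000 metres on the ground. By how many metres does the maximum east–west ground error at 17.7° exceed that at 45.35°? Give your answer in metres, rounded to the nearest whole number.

Truncating at 3 decimal places can drop up to a full unit in the last place, so the longitude may be off by as much as 0.001°.
At 17.7°: 0.001° × 111000 × cos 17.7° = 0.001 × 111000 × 0.9527 ≈ 105.75 m.
Error at 45.35° = 0.001° × 111000 × cos 45.35° ≈ 111 × 0.7028 = 78.008 m.
Difference: 105.75 − 78.008 = 27.737 m.

28 metres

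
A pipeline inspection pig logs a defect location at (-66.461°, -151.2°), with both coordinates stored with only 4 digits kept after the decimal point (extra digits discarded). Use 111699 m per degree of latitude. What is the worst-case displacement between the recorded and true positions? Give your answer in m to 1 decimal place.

Truncating at 4 decimal places can drop up to a full unit in the last place, so each coordinate may be off by as much as 0.0001°.
Latitude error → 0.0001 × 111699 = 11.1699 m along the meridian.
East–west component at 66.461°: 0.0001° × 111699 × cos 66.461° ≈ 0.0001 × 44609.6 ≈ 4.46096 m.
The two errors are perpendicular, so the maximum displacement is √(11.1699² + 4.46096²) ≈ 12.0278 m.

12.0 m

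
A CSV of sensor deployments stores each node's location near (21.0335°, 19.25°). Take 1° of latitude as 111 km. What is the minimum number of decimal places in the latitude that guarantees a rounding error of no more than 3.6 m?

One degree of latitude covers 111000 m.
Rounding to N decimal places gives at most 0.5 × 10⁻ᴺ degrees of error, i.e. 0.5 × 10⁻ᴺ × 111000 m.
Need 0.5 × 111000 × 10⁻ᴺ ≤ 3.6 → 10⁻ᴺ ≤ 6.486e-05, so N ≥ 4.19.
N = 4 would give 5.55 m (too coarse); N = 5 gives 0.555 m ≤ 3.6 m.

5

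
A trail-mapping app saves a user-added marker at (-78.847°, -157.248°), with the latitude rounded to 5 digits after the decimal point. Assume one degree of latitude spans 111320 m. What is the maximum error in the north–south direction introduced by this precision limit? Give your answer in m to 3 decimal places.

Rounding to 5 decimal places leaves the latitude within ±5e-06° of the true value.
North–south distance: 5e-06° × 111320 m/° = 0.5566 m.

0.557 m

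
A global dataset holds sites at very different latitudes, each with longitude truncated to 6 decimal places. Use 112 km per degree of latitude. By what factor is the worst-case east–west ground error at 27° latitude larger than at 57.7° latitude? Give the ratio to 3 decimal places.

1.667

Truncating at 6 decimal places can drop up to a full unit in the last place, so the longitude may be off by as much as 1e-06°.
At 27°: 1e-06° × 112000 × cos 27° = 1e-06 × 112000 × 0.8910 ≈ 0.099793 m.
Error at 57.7° = 1e-06° × 112000 × cos 57.7° ≈ 0.112 × 0.5344 = 0.059847 m.
Ratio: 0.099793 / 0.059847 = cos 27° / cos 57.7° ≈ 1.6675.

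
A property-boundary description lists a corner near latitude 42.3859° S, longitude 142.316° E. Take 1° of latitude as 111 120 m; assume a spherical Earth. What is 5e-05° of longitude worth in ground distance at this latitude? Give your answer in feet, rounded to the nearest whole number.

5e-05° of longitude at 42.3859° is 5e-05 × 111120 × cos 42.3859° ≈ 5e-05 × 82075.6 = 4.10378 m.
Converting: 4.10378 m × 3.2808 ft/m ≈ 13.464 ft.

13 feet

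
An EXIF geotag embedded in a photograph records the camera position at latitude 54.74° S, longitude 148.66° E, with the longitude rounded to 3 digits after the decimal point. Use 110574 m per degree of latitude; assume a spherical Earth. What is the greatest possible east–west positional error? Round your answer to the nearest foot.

Rounding to 3 decimal places leaves the longitude within ±0.0005° of the true value.
Parallels shrink by cos φ, so at 54.74° a degree of longitude is 110574 × 0.5773 ≈ 63833 m.
East–west error: 0.0005° × 63833 m/° ≈ 31.9165 m.
Converting: 31.9165 m × 3.2808 ft/m ≈ 104.71 ft.

105 feet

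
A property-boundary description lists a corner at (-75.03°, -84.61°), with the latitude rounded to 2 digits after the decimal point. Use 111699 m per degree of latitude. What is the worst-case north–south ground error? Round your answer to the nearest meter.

558 meters

Rounding to 2 decimal places leaves the latitude within ±0.005° of the true value.
Along the meridian that is 0.005° × 111699 m/° = 558.495 m.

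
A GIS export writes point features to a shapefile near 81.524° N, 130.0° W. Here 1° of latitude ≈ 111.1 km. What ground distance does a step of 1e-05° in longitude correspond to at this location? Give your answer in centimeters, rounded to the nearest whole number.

16 centimeters

1e-05° of longitude at 81.524° is 1e-05 × 111100 × cos 81.524° ≈ 1e-05 × 16375.6 = 0.163756 m.
That is 0.163756 m = 16.376 cm.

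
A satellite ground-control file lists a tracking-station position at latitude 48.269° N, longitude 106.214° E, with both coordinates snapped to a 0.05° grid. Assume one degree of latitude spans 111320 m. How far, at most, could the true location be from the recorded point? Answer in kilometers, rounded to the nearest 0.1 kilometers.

3.3 kilometers

With a 0.05° grid the true value lies within half a step, ±0.05°/2 = ±0.025°, of the stored one.
North–south component: 0.025° × 111320 = 2783 m.
East–west component at 48.269°: 0.025° × 111320 × cos 48.269° ≈ 0.025 × 74098.4 ≈ 1852.46 m.
Worst case both components are at the extreme and orthogonal: √(2783² + 1852.46²) ≈ 3343.16 m.
That is 3343.16 m = 3.3432 km.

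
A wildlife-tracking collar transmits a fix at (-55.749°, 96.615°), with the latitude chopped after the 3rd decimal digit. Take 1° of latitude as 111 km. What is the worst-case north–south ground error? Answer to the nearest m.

Truncating at 3 decimal places can drop up to a full unit in the last place, so the latitude may be off by as much as 0.001°.
Along the meridian that is 0.001° × 111000 m/° = 111 m.

111 m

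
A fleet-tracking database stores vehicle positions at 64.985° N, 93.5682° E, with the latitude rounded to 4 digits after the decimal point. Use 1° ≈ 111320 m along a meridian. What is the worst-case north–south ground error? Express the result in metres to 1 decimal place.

5.6 metres

Rounding to 4 decimal places leaves the latitude within ±5e-05° of the true value.
Along the meridian that is 5e-05° × 111320 m/° = 5.566 m.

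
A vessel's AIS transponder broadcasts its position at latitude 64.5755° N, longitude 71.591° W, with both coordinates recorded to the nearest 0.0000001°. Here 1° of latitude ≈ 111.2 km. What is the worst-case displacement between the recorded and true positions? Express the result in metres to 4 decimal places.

0.0061 metres

Rounding to 7 decimal places leaves each coordinate within ±5e-08° of the true value.
N–S: 5e-08° × 111200 m/° = 0.00556 m.
Longitude error → 5e-08 × 111200 × cos 64.5755° = 5e-08 × 111200 × 0.4293 ≈ 0.00238703 m.
Worst case both components are at the extreme and orthogonal: √(0.00556² + 0.00238703²) ≈ 0.00605074 m.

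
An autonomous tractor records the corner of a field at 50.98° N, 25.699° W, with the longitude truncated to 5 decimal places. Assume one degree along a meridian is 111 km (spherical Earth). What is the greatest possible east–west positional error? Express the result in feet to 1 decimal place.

2.3 feet

Truncating at 5 decimal places can drop up to a full unit in the last place, so the longitude may be off by as much as 1e-05°.
One degree of longitude at 50.98° is 111000 × cos 50.98° ≈ 111000 × 0.6296 = 69884.7 m.
Maximum E–W displacement: 1e-05 × 69884.7 = 0.698847 m.
In feet: 0.698847 m ÷ 0.3048 ≈ 2.2928 ft.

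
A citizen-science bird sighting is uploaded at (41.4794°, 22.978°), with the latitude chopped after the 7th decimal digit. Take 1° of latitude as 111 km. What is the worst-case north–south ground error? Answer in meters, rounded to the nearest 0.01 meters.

Truncating at 7 decimal places can drop up to a full unit in the last place, so the latitude may be off by as much as 1e-07°.
So the N–S error is at most 1e-07 × 111000 = 0.0111 m.

0.01 meters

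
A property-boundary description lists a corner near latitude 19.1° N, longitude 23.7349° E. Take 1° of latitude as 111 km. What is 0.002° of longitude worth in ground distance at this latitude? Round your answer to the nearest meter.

0.002° of longitude at 19.1° is 0.002 × 111000 × cos 19.1° ≈ 0.002 × 104889 = 209.779 m.

210 meters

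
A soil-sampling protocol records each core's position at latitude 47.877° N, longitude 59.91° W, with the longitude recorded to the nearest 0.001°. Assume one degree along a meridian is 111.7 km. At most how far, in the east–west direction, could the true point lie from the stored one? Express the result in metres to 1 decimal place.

37.5 metres

Rounding to 3 decimal places leaves the longitude within ±0.0005° of the true value.
At latitude 47.877° a degree of longitude spans 111700 m × cos 47.877° = 111700 × 0.6707 ≈ 74919.9 m.
So at most 0.0005° × 74919.9 ≈ 37.46 m east–west.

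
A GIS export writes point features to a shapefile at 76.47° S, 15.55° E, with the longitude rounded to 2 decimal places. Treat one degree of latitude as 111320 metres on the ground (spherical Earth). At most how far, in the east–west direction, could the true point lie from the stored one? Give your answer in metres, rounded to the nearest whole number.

130 metres

Rounding to 2 decimal places leaves the longitude within ±0.005° of the true value.
At latitude 76.47° a degree of longitude spans 111320 m × cos 76.47° = 111320 × 0.2340 ≈ 26043.8 m.
East–west error: 0.005° × 26043.8 m/° ≈ 130.219 m.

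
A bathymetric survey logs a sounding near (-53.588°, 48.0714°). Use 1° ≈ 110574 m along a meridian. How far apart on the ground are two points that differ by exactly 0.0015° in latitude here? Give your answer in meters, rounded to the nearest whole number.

Along a meridian 0.0015° is 0.0015 × 110574 = 165.861 m.

166 meters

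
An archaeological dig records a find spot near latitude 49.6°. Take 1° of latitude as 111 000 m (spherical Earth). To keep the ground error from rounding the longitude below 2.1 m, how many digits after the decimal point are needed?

5 decimal places

At 49.6° one degree of longitude covers 111000 × cos 49.6° ≈ 111000 × 0.6481 ≈ 71941.3 m.
Rounding to N decimal places gives at most 0.5 × 10⁻ᴺ degrees of error, i.e. 0.5 × 10⁻ᴺ × 71941.3 m.
Need 0.5 × 71941.3 × 10⁻ᴺ ≤ 2.1 → 10⁻ᴺ ≤ 5.838e-05, so N ≥ 4.23.
So 5 decimal places suffice (0.36 m); 4 would allow up to 3.6 m.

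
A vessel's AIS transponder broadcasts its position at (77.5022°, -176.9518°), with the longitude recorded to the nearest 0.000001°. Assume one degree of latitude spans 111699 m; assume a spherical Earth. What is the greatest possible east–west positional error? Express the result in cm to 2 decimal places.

Rounding to 6 decimal places leaves the longitude within ±5e-07° of the true value.
One degree of longitude at 77.5022° is 111699 × cos 77.5022° ≈ 111699 × 0.2164 = 24171.9 m.
East–west error: 5e-07° × 24171.9 m/° ≈ 0.012086 m.
That is 0.012086 m = 1.2086 cm.

1.21 cm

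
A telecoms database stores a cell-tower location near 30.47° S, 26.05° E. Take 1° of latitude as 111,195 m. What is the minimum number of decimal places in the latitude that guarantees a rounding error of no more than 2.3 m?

One degree of latitude covers 111195 m.
With N decimal places the half-ulp bound is 0.5·10⁻ᴺ°, or 0.5·10⁻ᴺ × 111195 m on the ground.
Setting 55597.5 × 10⁻ᴺ ≤ 2.3 gives 10ᴺ ≥ 2.417e+04, i.e. N ≥ 4.38.
So 5 decimal places suffice (0.556 m); 4 would allow up to 5.56 m.

5 decimal places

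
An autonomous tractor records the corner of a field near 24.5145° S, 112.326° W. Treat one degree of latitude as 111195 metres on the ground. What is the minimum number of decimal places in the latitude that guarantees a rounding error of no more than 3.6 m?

5 decimal places

One degree of latitude covers 111195 m.
N decimal places → at most half a unit in the last place, 0.5 × 10⁻ᴺ° = 111195/2 × 10⁻ᴺ m.
Setting 55597.5 × 10⁻ᴺ ≤ 3.6 gives 10ᴺ ≥ 1.544e+04, i.e. N ≥ 4.19.
So 5 decimal places suffice (0.556 m); 4 would allow up to 5.56 m.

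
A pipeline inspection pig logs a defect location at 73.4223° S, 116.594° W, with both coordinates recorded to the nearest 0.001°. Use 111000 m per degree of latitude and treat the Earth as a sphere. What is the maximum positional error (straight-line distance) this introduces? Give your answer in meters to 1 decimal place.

57.7 meters

Rounding to 3 decimal places leaves each coordinate within ±0.0005° of the true value.
North–south component: 0.0005° × 111000 = 55.5 m.
East–west component at 73.4223°: 0.0005° × 111000 × cos 73.4223° ≈ 0.0005 × 31670 ≈ 15.835 m.
Worst case both components are at the extreme and orthogonal: √(55.5² + 15.835²) ≈ 57.7148 m.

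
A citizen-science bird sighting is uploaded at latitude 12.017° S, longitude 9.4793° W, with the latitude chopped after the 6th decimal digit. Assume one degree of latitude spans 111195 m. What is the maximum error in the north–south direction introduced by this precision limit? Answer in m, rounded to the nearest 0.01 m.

Truncating at 6 decimal places can drop up to a full unit in the last place, so the latitude may be off by as much as 1e-06°.
Along the meridian that is 1e-06° × 111195 m/° = 0.111195 m.

0.11 m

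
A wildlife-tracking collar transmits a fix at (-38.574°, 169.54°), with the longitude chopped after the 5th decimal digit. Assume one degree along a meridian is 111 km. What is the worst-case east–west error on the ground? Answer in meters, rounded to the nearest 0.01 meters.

Truncating at 5 decimal places can drop up to a full unit in the last place, so the longitude may be off by as much as 1e-05°.
One degree of longitude at 38.574° is 111000 × cos 38.574° ≈ 111000 × 0.7818 = 86780.2 m.
East–west error: 1e-05° × 86780.2 m/° ≈ 0.867802 m.

0.87 meters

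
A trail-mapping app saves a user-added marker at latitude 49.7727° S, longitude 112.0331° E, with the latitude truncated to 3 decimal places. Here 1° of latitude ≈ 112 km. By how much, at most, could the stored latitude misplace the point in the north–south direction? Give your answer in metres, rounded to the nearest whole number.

Truncating at 3 decimal places can drop up to a full unit in the last place, so the latitude may be off by as much as 0.001°.
So the N–S error is at most 0.001 × 112000 = 112 m.

112 metres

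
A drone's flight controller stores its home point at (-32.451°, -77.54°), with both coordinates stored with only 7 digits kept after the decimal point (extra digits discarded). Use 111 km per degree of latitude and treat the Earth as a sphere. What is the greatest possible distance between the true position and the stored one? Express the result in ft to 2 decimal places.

Truncating at 7 decimal places can drop up to a full unit in the last place, so each coordinate may be off by as much as 1e-07°.
North–south component: 1e-07° × 111000 = 0.0111 m.
E–W at 32.451°: 1e-07° × 111000 × cos 32.451° = 1e-07 × 111000 × 0.8439 ≈ 0.00936674 m.
Combining orthogonally: (0.0111² + 0.00936674²)^½ ≈ 0.014524 m.
Converting: 0.014524 m × 3.2808 ft/m ≈ 0.047651 ft.

0.05 ft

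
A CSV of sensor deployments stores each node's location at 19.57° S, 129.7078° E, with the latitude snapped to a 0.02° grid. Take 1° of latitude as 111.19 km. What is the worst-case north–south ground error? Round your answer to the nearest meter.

With a 0.02° grid the true value lies within half a step, ±0.02°/2 = ±0.01°, of the stored one.
North–south distance: 0.01° × 111190 m/° = 1111.9 m.

1112 meters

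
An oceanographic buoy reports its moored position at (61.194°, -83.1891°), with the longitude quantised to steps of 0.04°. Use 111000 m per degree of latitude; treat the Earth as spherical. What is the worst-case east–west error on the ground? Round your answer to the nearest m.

1070 m

With a 0.04° grid the true value lies within half a step, ±0.04°/2 = ±0.02°, of the stored one.
One degree of longitude at 61.194° is 111000 × cos 61.194° ≈ 111000 × 0.4818 = 53484.8 m.
So at most 0.02° × 53484.8 ≈ 1069.7 m east–west.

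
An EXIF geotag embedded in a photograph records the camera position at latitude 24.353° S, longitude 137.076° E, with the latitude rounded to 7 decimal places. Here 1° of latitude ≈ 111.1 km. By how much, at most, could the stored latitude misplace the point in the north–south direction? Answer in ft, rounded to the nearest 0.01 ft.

Rounding to 7 decimal places leaves the latitude within ±5e-08° of the true value.
So the N–S error is at most 5e-08 × 111100 = 0.005555 m.
In feet: 0.005555 m ÷ 0.3048 ≈ 0.018225 ft.

0.02 ft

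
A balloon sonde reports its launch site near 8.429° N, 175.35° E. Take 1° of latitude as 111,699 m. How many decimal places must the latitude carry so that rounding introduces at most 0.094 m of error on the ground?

One degree of latitude covers 111699 m.
N decimal places → at most half a unit in the last place, 0.5 × 10⁻ᴺ° = 111699/2 × 10⁻ᴺ m.
Need 0.5 × 111699 × 10⁻ᴺ ≤ 0.094 → 10⁻ᴺ ≤ 1.683e-06, so N ≥ 5.77.
So 6 decimal places suffice (0.0558 m); 5 would allow up to 0.558 m.

6 decimal places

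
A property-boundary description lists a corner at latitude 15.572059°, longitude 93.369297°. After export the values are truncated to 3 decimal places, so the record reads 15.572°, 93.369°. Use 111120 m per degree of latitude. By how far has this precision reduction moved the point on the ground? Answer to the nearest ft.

106 ft

Δlat = 15.572059 − 15.572 = +0.000059°; Δlon = 93.369297 − 93.369 = +0.000297°.
N–S: 0.000059° × 111120 m/° = 6.55608 m.
E–W at 15.572°: 0.000297° × 111120 × cos 15.572° = 0.000297 × 111120 × 0.9633 ≈ 31.7912 m.
Combined displacement = (6.55608² + 31.7912²)^½ ≈ 32.4602 m.
Converting: 32.4602 m × 3.2808 ft/m ≈ 106.5 ft.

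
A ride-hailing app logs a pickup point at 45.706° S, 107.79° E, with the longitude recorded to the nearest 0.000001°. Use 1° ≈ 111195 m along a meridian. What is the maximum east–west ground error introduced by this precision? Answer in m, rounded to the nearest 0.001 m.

Rounding to 6 decimal places leaves the longitude within ±5e-07° of the true value.
One degree of longitude at 45.706° is 111195 × cos 45.706° ≈ 111195 × 0.6983 = 77652 m.
Maximum E–W displacement: 5e-07 × 77652 = 0.038826 m.

0.039 m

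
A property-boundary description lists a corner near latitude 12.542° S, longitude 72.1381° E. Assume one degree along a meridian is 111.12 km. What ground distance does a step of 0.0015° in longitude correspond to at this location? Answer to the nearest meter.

One degree of longitude here spans 111120 × cos 12.542° = 111120 × 0.9761 ≈ 108468 m; 0.0015° of that is 162.703 m.

163 meters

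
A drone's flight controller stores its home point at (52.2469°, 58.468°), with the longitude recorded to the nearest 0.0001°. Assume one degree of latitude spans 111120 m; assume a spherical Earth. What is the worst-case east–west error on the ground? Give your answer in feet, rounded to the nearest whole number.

11 feet

Rounding to 4 decimal places leaves the longitude within ±5e-05° of the true value.
At latitude 52.2469° a degree of longitude spans 111120 m × cos 52.2469° = 111120 × 0.6123 ≈ 68034.3 m.
Maximum E–W displacement: 5e-05 × 68034.3 = 3.40172 m.
Converting: 3.40172 m × 3.2808 ft/m ≈ 11.16 ft.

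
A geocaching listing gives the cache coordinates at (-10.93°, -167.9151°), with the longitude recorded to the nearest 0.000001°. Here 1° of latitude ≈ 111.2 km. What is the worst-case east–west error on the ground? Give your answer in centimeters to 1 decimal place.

Rounding to 6 decimal places leaves the longitude within ±5e-07° of the true value.
At latitude 10.93° a degree of longitude spans 111200 m × cos 10.93° = 111200 × 0.9819 ≈ 109183 m.
Maximum E–W displacement: 5e-07 × 109183 = 0.0545914 m.
That is 0.0545914 m = 5.4591 cm.

5.5 centimeters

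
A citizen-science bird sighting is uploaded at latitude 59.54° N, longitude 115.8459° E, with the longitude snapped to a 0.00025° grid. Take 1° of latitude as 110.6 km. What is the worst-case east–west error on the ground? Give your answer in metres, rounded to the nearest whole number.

With a 0.00025° grid the true value lies within half a step, ±0.00025°/2 = ±0.000125°, of the stored one.
One degree of longitude at 59.54° is 110600 × cos 59.54° ≈ 110600 × 0.5069 = 56067.2 m.
East–west error: 0.000125° × 56067.2 m/° ≈ 7.0084 m.

7 metres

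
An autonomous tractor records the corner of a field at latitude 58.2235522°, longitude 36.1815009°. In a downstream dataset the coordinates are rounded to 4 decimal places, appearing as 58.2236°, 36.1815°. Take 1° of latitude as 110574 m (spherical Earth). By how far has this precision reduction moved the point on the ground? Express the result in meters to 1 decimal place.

The latitude changed by -0.0000478° and the longitude by +0.0000009°.
N–S: -0.0000478° × 110574 m/° = -5.28544 m.
E–W at 58.2236°: 0.0000009° × 110574 × cos 58.2236° = 0.0000009 × 110574 × 0.5266 ≈ 0.052406 m.
Hypotenuse of the two orthogonal shifts: √(5.28544² + 0.052406²) = 5.2857 m.

5.3 meters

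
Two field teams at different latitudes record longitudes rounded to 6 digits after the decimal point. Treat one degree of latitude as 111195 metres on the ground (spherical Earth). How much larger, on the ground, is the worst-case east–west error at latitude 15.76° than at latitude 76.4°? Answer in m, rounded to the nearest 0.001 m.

Rounding to 6 decimal places leaves the longitude within ±5e-07° of the true value.
At 15.76°: 5e-07° × 111195 × cos 15.76° = 5e-07 × 111195 × 0.9624 ≈ 0.053507 m.
At 76.4°: 5e-07° × 111195 × cos 76.4° = 5e-07 × 111195 × 0.2351 ≈ 0.013073 m.
Difference: 0.053507 − 0.013073 = 0.040434 m.

0.040 m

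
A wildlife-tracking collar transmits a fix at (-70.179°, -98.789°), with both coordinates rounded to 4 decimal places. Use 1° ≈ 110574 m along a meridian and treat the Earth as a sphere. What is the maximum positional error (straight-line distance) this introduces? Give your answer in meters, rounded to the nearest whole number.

6 meters

Rounding to 4 decimal places leaves each coordinate within ±5e-05° of the true value.
N–S: 5e-05° × 110574 m/° = 5.5287 m.
East–west component at 70.179°: 5e-05° × 110574 × cos 70.179° ≈ 5e-05 × 37493.7 ≈ 1.87469 m.
Combining orthogonally: (5.5287² + 1.87469²)^½ ≈ 5.83789 m.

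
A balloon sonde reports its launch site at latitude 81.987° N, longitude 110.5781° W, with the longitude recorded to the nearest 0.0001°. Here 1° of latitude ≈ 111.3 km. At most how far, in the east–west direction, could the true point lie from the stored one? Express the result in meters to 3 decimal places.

Rounding to 4 decimal places leaves the longitude within ±5e-05° of the true value.
Parallels shrink by cos φ, so at 81.987° a degree of longitude is 111300 × 0.1394 ≈ 15515 m.
East–west error: 5e-05° × 15515 m/° ≈ 0.775749 m.

0.776 meters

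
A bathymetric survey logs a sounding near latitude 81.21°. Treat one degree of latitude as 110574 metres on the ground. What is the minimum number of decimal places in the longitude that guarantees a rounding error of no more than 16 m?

At 81.21° one degree of longitude covers 110574 × cos 81.21° ≈ 110574 × 0.1528 ≈ 16897.2 m.
With N decimal places the half-ulp bound is 0.5·10⁻ᴺ°, or 0.5·10⁻ᴺ × 16897.2 m on the ground.
Setting 8448.59 × 10⁻ᴺ ≤ 16 gives 10ᴺ ≥ 528, i.e. N ≥ 2.72.
So 3 decimal places suffice (8.45 m); 2 would allow up to 84.5 m.

3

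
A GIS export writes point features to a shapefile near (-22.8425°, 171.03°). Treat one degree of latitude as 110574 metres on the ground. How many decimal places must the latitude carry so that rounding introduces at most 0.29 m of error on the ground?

One degree of latitude covers 110574 m.
Rounding to N decimal places gives at most 0.5 × 10⁻ᴺ degrees of error, i.e. 0.5 × 10⁻ᴺ × 110574 m.
Need 0.5 × 110574 × 10⁻ᴺ ≤ 0.29 → 10⁻ᴺ ≤ 5.245e-06, so N ≥ 5.28.
N = 5 would give 0.553 m (too coarse); N = 6 gives 0.0553 m ≤ 0.29 m.

6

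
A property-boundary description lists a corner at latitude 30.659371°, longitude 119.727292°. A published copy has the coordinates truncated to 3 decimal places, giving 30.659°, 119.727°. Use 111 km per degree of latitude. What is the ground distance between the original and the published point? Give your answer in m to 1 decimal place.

The latitude changed by +0.000371° and the longitude by +0.000292°.
North–south shift: 0.000371 × 111000 = 41.181 m.
E–W at 30.659°: 0.000292° × 111000 × cos 30.659° = 0.000292 × 111000 × 0.8602 ≈ 27.8814 m.
Distance: √(41.181² + 27.8814²) ≈ 49.7317 m.

49.7 m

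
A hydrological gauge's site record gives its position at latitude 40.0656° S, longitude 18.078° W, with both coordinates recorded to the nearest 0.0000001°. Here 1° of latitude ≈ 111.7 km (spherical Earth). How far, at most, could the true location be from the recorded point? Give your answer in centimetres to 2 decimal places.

0.70 centimetres

Rounding to 7 decimal places leaves each coordinate within ±5e-08° of the true value.
Latitude error → 5e-08 × 111700 = 0.005585 m along the meridian.
E–W at 40.0656°: 5e-08° × 111700 × cos 40.0656° = 5e-08 × 111700 × 0.7653 ≈ 0.00427425 m.
Worst case both components are at the extreme and orthogonal: √(0.005585² + 0.00427425²) ≈ 0.00703288 m.
That is 0.00703288 m = 0.70329 cm.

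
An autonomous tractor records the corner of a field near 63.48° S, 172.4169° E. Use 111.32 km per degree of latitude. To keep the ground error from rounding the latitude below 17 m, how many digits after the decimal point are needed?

4 decimal places

One degree of latitude covers 111320 m.
N decimal places → at most half a unit in the last place, 0.5 × 10⁻ᴺ° = 111320/2 × 10⁻ᴺ m.
Setting 55660 × 10⁻ᴺ ≤ 17 gives 10ᴺ ≥ 3274, i.e. N ≥ 3.52.
N = 3 would give 55.7 m (too coarse); N = 4 gives 5.57 m ≤ 17 m.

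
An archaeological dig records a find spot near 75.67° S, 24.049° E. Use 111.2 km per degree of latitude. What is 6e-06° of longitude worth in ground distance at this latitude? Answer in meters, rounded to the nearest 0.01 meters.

At 75.67° a degree of longitude is 111200 × cos 75.67° ≈ 27522.7 m, so 6e-06° corresponds to 0.165136 m.

0.17 meters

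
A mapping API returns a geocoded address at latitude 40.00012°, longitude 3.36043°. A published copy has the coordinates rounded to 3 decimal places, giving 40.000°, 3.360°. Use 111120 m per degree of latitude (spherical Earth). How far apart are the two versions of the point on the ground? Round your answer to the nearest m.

Δlat = 40.00012 − 40.000 = +0.00012°; Δlon = 3.36043 − 3.360 = +0.00043°.
N–S: 0.00012° × 111120 m/° = 13.3344 m.
East–west at this latitude: 0.00043° × 111120 × cos 40° ≈ 0.00043 × 85122.9 = 36.6028 m.
Combined displacement = (13.3344² + 36.6028²)^½ ≈ 38.956 m.

39 m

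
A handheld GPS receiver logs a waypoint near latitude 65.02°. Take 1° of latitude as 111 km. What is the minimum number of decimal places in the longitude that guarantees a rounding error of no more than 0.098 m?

6 decimal places

At 65.02° one degree of longitude covers 111000 × cos 65.02° ≈ 111000 × 0.4223 ≈ 46875.5 m.
With N decimal places the half-ulp bound is 0.5·10⁻ᴺ°, or 0.5·10⁻ᴺ × 46875.5 m on the ground.
Setting 23437.8 × 10⁻ᴺ ≤ 0.098 gives 10ᴺ ≥ 2.392e+05, i.e. N ≥ 5.38.
At 5 places the error can reach 0.234 m, but 6 places keeps it to 0.0234 m.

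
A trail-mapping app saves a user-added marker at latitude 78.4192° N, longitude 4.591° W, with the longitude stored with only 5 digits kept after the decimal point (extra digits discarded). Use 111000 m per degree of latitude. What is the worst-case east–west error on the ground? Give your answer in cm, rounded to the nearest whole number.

22 cm

Truncating at 5 decimal places can drop up to a full unit in the last place, so the longitude may be off by as much as 1e-05°.
At latitude 78.4192° a degree of longitude spans 111000 m × cos 78.4192° = 111000 × 0.2007 ≈ 22283.2 m.
So at most 1e-05° × 22283.2 ≈ 0.222832 m east–west.
That is 0.222832 m = 22.283 cm.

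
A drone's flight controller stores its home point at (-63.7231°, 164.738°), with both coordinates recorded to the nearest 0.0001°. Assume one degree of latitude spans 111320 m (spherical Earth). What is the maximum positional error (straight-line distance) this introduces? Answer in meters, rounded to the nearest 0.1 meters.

6.1 meters

Rounding to 4 decimal places leaves each coordinate within ±5e-05° of the true value.
Latitude error → 5e-05 × 111320 = 5.566 m along the meridian.
Longitude error → 5e-05 × 111320 × cos 63.7231° = 5e-05 × 111320 × 0.4427 ≈ 2.46412 m.
Combining orthogonally: (5.566² + 2.46412²)^½ ≈ 6.08706 m.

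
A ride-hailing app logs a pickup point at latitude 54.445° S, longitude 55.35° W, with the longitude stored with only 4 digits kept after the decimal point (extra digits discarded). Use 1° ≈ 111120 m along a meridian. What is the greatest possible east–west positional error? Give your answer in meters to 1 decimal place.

Truncating at 4 decimal places can drop up to a full unit in the last place, so the longitude may be off by as much as 0.0001°.
Parallels shrink by cos φ, so at 54.445° a degree of longitude is 111120 × 0.5815 ≈ 64614.5 m.
East–west error: 0.0001° × 64614.5 m/° ≈ 6.46145 m.

6.5 meters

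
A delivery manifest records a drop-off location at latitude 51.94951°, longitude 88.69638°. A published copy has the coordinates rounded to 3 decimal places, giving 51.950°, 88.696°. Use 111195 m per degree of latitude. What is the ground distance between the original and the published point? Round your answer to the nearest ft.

198 ft

Δlat = 51.94951 − 51.950 = -0.00049°; Δlon = 88.69638 − 88.696 = +0.00038°.
N–S: -0.00049° × 111195 m/° = -54.4856 m.
East–west at this latitude: 0.00038° × 111195 × cos 51.95° ≈ 0.00038 × 68534.9 = 26.0433 m.
Distance: √(54.4856² + 26.0433²) ≈ 60.3898 m.
Converting: 60.3898 m × 3.2808 ft/m ≈ 198.13 ft.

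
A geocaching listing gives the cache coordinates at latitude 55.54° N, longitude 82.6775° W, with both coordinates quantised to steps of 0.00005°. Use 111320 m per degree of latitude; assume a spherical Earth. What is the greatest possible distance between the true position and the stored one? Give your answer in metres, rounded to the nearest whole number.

3 metres

With a 0.00005° grid the true value lies within half a step, ±0.00005°/2 = ±2.5e-05°, of the stored one.
North–south component: 2.5e-05° × 111320 = 2.783 m.
East–west component at 55.54°: 2.5e-05° × 111320 × cos 55.54° ≈ 2.5e-05 × 62988.3 ≈ 1.57471 m.
Worst case both components are at the extreme and orthogonal: √(2.783² + 1.57471²) ≈ 3.19762 m.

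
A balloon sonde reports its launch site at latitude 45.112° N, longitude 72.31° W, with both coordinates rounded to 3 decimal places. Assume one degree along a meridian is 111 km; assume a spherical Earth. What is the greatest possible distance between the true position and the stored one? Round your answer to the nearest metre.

Rounding to 3 decimal places leaves each coordinate within ±0.0005° of the true value.
N–S: 0.0005° × 111000 m/° = 55.5 m.
E–W at 45.112°: 0.0005° × 111000 × cos 45.112° = 0.0005 × 111000 × 0.7057 ≈ 39.1676 m.
Combining orthogonally: (55.5² + 39.1676²)^½ ≈ 67.929 m.

68 metres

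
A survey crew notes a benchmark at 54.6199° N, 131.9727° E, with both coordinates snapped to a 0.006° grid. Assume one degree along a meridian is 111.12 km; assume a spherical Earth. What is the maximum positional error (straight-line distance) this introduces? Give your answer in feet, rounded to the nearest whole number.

1264 feet

With a 0.006° grid the true value lies within half a step, ±0.006°/2 = ±0.003°, of the stored one.
N–S: 0.003° × 111120 m/° = 333.36 m.
East–west component at 54.6199°: 0.003° × 111120 × cos 54.6199° ≈ 0.003 × 64338.3 ≈ 193.015 m.
The two errors are perpendicular, so the maximum displacement is √(333.36² + 193.015²) ≈ 385.206 m.
In feet: 385.206 m ÷ 0.3048 ≈ 1263.8 ft.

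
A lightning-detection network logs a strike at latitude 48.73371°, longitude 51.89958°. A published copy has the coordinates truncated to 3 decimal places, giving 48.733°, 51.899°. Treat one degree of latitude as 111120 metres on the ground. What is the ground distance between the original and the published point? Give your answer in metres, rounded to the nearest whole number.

Δlat = 48.73371 − 48.733 = +0.00071°; Δlon = 51.89958 − 51.899 = +0.00058°.
North–south shift: 0.00071 × 111120 = 78.8952 m.
E–W at 48.733°: 0.00058° × 111120 × cos 48.733° = 0.00058 × 111120 × 0.6596 ≈ 42.5089 m.
Distance: √(78.8952² + 42.5089²) ≈ 89.6184 m.

90 metres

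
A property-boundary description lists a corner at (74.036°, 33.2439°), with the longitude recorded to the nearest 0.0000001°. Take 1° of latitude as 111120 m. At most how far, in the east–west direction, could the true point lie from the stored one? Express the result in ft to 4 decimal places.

Rounding to 7 decimal places leaves the longitude within ±5e-08° of the true value.
Parallels shrink by cos φ, so at 74.036° a degree of longitude is 111120 × 0.2750 ≈ 30561.7 m.
East–west error: 5e-08° × 30561.7 m/° ≈ 0.00152809 m.
In feet: 0.00152809 m ÷ 0.3048 ≈ 0.0050134 ft.

0.0050 ft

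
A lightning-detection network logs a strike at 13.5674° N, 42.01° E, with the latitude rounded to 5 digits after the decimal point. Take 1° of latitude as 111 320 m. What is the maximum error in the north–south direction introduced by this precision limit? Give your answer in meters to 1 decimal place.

Rounding to 5 decimal places leaves the latitude within ±5e-06° of the true value.
So the N–S error is at most 5e-06 × 111320 = 0.5566 m.

0.6 meters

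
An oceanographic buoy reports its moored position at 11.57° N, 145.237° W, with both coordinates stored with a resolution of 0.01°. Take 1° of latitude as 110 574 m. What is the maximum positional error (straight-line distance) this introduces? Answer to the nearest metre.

With a 0.01° grid the true value lies within half a step, ±0.01°/2 = ±0.005°, of the stored one.
N–S: 0.005° × 110574 m/° = 552.87 m.
E–W at 11.57°: 0.005° × 110574 × cos 11.57° = 0.005 × 110574 × 0.9797 ≈ 541.636 m.
Combining orthogonally: (552.87² + 541.636²)^½ ≈ 773.973 m.

774 metres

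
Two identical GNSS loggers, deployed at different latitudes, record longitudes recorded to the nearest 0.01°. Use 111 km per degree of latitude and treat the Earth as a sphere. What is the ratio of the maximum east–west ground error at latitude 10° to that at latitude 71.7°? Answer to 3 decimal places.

3.136

Rounding to 2 decimal places leaves the longitude within ±0.005° of the true value.
Error at 10° = 0.005° × 111000 × cos 10° ≈ 555 × 0.9848 = 546.57 m.
At 71.7°: 0.005° × 111000 × cos 71.7° = 0.005 × 111000 × 0.3140 ≈ 174.27 m.
The ratio reduces to cos 10° / cos 71.7° = 0.9848/0.3140 ≈ 3.1364.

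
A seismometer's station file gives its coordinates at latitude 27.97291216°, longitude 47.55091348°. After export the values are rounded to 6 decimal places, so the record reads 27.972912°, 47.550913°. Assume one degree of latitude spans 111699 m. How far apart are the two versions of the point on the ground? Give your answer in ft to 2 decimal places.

The latitude changed by +0.00000016° and the longitude by +0.00000048°.
N–S: 0.00000016° × 111699 m/° = 0.0178718 m.
East–west at this latitude: 0.00000048° × 111699 × cos 27.9729° ≈ 0.00000048 × 98649.1 = 0.0473516 m.
Distance: √(0.0178718² + 0.0473516²) ≈ 0.050612 m.
In feet: 0.050612 m ÷ 0.3048 ≈ 0.16605 ft.

0.17 ft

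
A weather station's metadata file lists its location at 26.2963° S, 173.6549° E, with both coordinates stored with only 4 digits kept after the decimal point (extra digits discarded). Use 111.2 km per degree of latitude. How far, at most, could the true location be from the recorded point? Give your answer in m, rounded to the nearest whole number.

15 m

Truncating at 4 decimal places can drop up to a full unit in the last place, so each coordinate may be off by as much as 0.0001°.
North–south component: 0.0001° × 111200 = 11.12 m.
Longitude error → 0.0001 × 111200 × cos 26.2963° = 0.0001 × 111200 × 0.8965 ≈ 9.96925 m.
Combining orthogonally: (11.12² + 9.96925²)^½ ≈ 14.9345 m.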